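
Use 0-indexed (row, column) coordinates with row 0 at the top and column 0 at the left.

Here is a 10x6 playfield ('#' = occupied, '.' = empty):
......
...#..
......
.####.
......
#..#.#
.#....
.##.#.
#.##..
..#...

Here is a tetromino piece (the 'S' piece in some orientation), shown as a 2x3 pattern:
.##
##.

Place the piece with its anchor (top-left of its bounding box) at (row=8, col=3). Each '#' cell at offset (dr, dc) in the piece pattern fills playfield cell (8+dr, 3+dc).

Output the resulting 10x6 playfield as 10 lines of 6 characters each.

Answer: ......
...#..
......
.####.
......
#..#.#
.#....
.##.#.
#.####
..###.

Derivation:
Fill (8+0,3+1) = (8,4)
Fill (8+0,3+2) = (8,5)
Fill (8+1,3+0) = (9,3)
Fill (8+1,3+1) = (9,4)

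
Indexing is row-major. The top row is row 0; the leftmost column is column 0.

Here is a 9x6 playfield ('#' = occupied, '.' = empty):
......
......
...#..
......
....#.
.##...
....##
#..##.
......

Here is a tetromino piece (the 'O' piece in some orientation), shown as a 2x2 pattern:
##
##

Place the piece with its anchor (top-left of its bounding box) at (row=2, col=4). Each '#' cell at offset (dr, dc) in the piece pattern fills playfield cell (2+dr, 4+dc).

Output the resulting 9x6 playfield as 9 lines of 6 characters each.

Fill (2+0,4+0) = (2,4)
Fill (2+0,4+1) = (2,5)
Fill (2+1,4+0) = (3,4)
Fill (2+1,4+1) = (3,5)

Answer: ......
......
...###
....##
....#.
.##...
....##
#..##.
......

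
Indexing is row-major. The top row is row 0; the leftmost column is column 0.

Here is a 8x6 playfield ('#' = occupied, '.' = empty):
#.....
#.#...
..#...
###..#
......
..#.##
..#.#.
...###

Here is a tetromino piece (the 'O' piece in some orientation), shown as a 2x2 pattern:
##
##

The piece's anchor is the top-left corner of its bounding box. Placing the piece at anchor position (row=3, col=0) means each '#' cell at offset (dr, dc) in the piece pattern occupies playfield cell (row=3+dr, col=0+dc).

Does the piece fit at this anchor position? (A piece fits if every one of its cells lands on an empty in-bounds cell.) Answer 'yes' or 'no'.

Answer: no

Derivation:
Check each piece cell at anchor (3, 0):
  offset (0,0) -> (3,0): occupied ('#') -> FAIL
  offset (0,1) -> (3,1): occupied ('#') -> FAIL
  offset (1,0) -> (4,0): empty -> OK
  offset (1,1) -> (4,1): empty -> OK
All cells valid: no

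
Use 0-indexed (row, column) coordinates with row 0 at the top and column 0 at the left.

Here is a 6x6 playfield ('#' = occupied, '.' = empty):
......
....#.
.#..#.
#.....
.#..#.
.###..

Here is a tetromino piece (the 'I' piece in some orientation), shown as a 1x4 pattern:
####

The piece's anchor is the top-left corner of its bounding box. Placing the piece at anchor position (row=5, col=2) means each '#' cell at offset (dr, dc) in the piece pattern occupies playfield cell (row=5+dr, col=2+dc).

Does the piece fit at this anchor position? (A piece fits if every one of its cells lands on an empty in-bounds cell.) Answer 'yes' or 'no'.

Answer: no

Derivation:
Check each piece cell at anchor (5, 2):
  offset (0,0) -> (5,2): occupied ('#') -> FAIL
  offset (0,1) -> (5,3): occupied ('#') -> FAIL
  offset (0,2) -> (5,4): empty -> OK
  offset (0,3) -> (5,5): empty -> OK
All cells valid: no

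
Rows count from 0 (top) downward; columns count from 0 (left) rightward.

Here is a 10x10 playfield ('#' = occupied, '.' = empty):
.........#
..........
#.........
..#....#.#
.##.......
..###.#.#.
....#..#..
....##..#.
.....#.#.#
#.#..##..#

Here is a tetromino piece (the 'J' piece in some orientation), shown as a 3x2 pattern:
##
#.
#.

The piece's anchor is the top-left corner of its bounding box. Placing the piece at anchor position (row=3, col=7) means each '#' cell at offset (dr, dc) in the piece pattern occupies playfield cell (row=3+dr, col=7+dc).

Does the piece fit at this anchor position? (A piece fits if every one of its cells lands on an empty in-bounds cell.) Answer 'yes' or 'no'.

Check each piece cell at anchor (3, 7):
  offset (0,0) -> (3,7): occupied ('#') -> FAIL
  offset (0,1) -> (3,8): empty -> OK
  offset (1,0) -> (4,7): empty -> OK
  offset (2,0) -> (5,7): empty -> OK
All cells valid: no

Answer: no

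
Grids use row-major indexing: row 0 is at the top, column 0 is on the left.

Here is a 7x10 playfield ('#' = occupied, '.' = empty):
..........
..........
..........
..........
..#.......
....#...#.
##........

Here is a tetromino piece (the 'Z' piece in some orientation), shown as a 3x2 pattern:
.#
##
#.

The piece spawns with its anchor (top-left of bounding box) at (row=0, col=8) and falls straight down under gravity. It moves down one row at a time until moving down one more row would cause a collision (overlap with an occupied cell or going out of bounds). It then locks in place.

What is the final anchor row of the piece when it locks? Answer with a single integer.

Spawn at (row=0, col=8). Try each row:
  row 0: fits
  row 1: fits
  row 2: fits
  row 3: blocked -> lock at row 2

Answer: 2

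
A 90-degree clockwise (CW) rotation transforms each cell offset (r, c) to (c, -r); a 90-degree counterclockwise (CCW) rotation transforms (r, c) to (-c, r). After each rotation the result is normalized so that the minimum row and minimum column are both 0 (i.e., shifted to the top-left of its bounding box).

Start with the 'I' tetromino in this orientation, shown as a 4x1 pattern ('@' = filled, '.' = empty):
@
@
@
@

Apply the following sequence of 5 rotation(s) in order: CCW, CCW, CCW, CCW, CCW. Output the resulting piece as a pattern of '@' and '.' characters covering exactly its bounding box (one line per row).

Answer: @@@@

Derivation:
Start:
@
@
@
@
After rotation 1 (CCW):
@@@@
After rotation 2 (CCW):
@
@
@
@
After rotation 3 (CCW):
@@@@
After rotation 4 (CCW):
@
@
@
@
After rotation 5 (CCW):
@@@@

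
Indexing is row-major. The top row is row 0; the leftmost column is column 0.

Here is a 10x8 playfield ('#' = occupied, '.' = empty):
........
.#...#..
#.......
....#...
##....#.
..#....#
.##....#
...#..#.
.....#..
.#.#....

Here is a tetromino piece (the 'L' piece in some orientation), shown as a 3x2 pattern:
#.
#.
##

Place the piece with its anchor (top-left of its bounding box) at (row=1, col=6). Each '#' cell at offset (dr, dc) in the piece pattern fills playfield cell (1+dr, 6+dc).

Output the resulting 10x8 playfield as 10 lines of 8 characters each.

Answer: ........
.#...##.
#.....#.
....#.##
##....#.
..#....#
.##....#
...#..#.
.....#..
.#.#....

Derivation:
Fill (1+0,6+0) = (1,6)
Fill (1+1,6+0) = (2,6)
Fill (1+2,6+0) = (3,6)
Fill (1+2,6+1) = (3,7)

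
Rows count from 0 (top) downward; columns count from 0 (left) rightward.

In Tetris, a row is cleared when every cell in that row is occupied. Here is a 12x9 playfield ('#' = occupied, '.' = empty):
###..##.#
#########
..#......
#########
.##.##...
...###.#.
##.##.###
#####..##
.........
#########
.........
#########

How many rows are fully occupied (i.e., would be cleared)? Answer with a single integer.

Answer: 4

Derivation:
Check each row:
  row 0: 3 empty cells -> not full
  row 1: 0 empty cells -> FULL (clear)
  row 2: 8 empty cells -> not full
  row 3: 0 empty cells -> FULL (clear)
  row 4: 5 empty cells -> not full
  row 5: 5 empty cells -> not full
  row 6: 2 empty cells -> not full
  row 7: 2 empty cells -> not full
  row 8: 9 empty cells -> not full
  row 9: 0 empty cells -> FULL (clear)
  row 10: 9 empty cells -> not full
  row 11: 0 empty cells -> FULL (clear)
Total rows cleared: 4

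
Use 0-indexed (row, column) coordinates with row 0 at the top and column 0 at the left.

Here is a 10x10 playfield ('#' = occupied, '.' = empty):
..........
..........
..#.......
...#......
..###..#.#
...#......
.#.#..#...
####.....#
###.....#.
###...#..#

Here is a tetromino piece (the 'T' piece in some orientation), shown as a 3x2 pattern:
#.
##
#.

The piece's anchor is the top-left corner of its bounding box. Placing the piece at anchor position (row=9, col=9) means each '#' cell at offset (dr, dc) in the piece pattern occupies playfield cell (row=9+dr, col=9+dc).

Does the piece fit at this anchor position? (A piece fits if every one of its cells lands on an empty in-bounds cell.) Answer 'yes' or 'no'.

Answer: no

Derivation:
Check each piece cell at anchor (9, 9):
  offset (0,0) -> (9,9): occupied ('#') -> FAIL
  offset (1,0) -> (10,9): out of bounds -> FAIL
  offset (1,1) -> (10,10): out of bounds -> FAIL
  offset (2,0) -> (11,9): out of bounds -> FAIL
All cells valid: no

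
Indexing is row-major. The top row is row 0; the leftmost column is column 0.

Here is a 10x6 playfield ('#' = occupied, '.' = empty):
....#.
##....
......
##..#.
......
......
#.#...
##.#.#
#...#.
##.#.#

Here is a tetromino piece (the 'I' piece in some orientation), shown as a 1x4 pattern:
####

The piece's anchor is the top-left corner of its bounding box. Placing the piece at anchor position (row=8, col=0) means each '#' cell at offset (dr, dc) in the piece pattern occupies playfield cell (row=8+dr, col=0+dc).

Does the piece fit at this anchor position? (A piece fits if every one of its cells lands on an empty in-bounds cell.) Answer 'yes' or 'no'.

Check each piece cell at anchor (8, 0):
  offset (0,0) -> (8,0): occupied ('#') -> FAIL
  offset (0,1) -> (8,1): empty -> OK
  offset (0,2) -> (8,2): empty -> OK
  offset (0,3) -> (8,3): empty -> OK
All cells valid: no

Answer: no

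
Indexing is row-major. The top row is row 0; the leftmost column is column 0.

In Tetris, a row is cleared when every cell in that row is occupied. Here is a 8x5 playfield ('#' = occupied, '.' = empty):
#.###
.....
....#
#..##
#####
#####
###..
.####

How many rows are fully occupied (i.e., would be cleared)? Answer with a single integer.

Answer: 2

Derivation:
Check each row:
  row 0: 1 empty cell -> not full
  row 1: 5 empty cells -> not full
  row 2: 4 empty cells -> not full
  row 3: 2 empty cells -> not full
  row 4: 0 empty cells -> FULL (clear)
  row 5: 0 empty cells -> FULL (clear)
  row 6: 2 empty cells -> not full
  row 7: 1 empty cell -> not full
Total rows cleared: 2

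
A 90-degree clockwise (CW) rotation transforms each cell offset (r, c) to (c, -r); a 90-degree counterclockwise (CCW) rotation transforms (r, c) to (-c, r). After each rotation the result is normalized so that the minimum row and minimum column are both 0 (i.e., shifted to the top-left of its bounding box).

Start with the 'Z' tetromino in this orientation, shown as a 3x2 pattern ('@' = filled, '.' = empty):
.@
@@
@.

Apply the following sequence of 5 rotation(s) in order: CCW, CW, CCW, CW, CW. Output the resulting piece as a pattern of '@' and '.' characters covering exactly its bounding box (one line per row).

Start:
.@
@@
@.
After rotation 1 (CCW):
@@.
.@@
After rotation 2 (CW):
.@
@@
@.
After rotation 3 (CCW):
@@.
.@@
After rotation 4 (CW):
.@
@@
@.
After rotation 5 (CW):
@@.
.@@

Answer: @@.
.@@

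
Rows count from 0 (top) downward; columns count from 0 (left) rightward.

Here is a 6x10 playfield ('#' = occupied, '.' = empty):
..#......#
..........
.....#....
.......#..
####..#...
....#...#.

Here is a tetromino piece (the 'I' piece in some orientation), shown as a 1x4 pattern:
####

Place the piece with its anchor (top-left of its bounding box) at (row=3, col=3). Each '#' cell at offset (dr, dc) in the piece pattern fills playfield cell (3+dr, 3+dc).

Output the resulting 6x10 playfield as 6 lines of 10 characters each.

Answer: ..#......#
..........
.....#....
...#####..
####..#...
....#...#.

Derivation:
Fill (3+0,3+0) = (3,3)
Fill (3+0,3+1) = (3,4)
Fill (3+0,3+2) = (3,5)
Fill (3+0,3+3) = (3,6)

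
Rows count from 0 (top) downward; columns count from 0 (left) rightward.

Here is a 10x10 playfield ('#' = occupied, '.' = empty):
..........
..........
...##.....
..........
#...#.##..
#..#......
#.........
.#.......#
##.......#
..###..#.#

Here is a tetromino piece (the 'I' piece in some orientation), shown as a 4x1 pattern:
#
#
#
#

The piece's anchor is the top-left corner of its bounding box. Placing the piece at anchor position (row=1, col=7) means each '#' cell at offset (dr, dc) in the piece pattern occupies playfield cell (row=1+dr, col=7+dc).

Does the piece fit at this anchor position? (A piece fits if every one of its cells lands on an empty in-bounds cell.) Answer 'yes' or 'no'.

Check each piece cell at anchor (1, 7):
  offset (0,0) -> (1,7): empty -> OK
  offset (1,0) -> (2,7): empty -> OK
  offset (2,0) -> (3,7): empty -> OK
  offset (3,0) -> (4,7): occupied ('#') -> FAIL
All cells valid: no

Answer: no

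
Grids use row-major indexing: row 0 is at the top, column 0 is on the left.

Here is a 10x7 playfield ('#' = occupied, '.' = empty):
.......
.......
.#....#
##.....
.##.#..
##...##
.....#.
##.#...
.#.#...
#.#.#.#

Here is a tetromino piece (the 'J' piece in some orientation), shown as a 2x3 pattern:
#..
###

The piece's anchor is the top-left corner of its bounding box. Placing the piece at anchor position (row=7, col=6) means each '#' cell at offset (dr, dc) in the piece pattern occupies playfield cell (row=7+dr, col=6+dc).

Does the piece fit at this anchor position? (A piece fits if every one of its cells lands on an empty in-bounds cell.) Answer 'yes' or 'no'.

Answer: no

Derivation:
Check each piece cell at anchor (7, 6):
  offset (0,0) -> (7,6): empty -> OK
  offset (1,0) -> (8,6): empty -> OK
  offset (1,1) -> (8,7): out of bounds -> FAIL
  offset (1,2) -> (8,8): out of bounds -> FAIL
All cells valid: no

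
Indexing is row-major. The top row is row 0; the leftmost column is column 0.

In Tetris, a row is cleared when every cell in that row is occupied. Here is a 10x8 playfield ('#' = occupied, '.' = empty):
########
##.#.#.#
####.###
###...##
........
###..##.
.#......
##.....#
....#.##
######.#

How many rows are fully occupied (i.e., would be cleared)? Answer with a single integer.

Answer: 1

Derivation:
Check each row:
  row 0: 0 empty cells -> FULL (clear)
  row 1: 3 empty cells -> not full
  row 2: 1 empty cell -> not full
  row 3: 3 empty cells -> not full
  row 4: 8 empty cells -> not full
  row 5: 3 empty cells -> not full
  row 6: 7 empty cells -> not full
  row 7: 5 empty cells -> not full
  row 8: 5 empty cells -> not full
  row 9: 1 empty cell -> not full
Total rows cleared: 1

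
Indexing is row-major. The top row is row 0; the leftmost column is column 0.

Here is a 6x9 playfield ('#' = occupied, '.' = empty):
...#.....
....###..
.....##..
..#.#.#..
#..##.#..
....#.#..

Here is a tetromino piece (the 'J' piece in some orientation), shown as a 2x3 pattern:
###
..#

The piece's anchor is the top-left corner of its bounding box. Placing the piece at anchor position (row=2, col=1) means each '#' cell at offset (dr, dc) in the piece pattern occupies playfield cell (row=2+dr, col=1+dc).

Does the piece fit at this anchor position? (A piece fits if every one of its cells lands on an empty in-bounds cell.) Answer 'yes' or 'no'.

Answer: yes

Derivation:
Check each piece cell at anchor (2, 1):
  offset (0,0) -> (2,1): empty -> OK
  offset (0,1) -> (2,2): empty -> OK
  offset (0,2) -> (2,3): empty -> OK
  offset (1,2) -> (3,3): empty -> OK
All cells valid: yes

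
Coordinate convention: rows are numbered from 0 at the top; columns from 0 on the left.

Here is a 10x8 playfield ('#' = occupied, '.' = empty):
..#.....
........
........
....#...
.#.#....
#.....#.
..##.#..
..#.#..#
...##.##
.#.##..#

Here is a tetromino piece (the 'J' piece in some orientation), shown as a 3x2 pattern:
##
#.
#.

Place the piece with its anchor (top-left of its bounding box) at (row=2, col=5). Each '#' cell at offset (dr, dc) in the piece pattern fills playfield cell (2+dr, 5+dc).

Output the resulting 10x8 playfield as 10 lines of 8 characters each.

Answer: ..#.....
........
.....##.
....##..
.#.#.#..
#.....#.
..##.#..
..#.#..#
...##.##
.#.##..#

Derivation:
Fill (2+0,5+0) = (2,5)
Fill (2+0,5+1) = (2,6)
Fill (2+1,5+0) = (3,5)
Fill (2+2,5+0) = (4,5)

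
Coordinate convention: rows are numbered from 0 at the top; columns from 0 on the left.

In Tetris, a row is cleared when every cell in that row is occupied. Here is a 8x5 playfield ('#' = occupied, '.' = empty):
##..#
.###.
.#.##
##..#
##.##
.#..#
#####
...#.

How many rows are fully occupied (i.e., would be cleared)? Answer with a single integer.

Check each row:
  row 0: 2 empty cells -> not full
  row 1: 2 empty cells -> not full
  row 2: 2 empty cells -> not full
  row 3: 2 empty cells -> not full
  row 4: 1 empty cell -> not full
  row 5: 3 empty cells -> not full
  row 6: 0 empty cells -> FULL (clear)
  row 7: 4 empty cells -> not full
Total rows cleared: 1

Answer: 1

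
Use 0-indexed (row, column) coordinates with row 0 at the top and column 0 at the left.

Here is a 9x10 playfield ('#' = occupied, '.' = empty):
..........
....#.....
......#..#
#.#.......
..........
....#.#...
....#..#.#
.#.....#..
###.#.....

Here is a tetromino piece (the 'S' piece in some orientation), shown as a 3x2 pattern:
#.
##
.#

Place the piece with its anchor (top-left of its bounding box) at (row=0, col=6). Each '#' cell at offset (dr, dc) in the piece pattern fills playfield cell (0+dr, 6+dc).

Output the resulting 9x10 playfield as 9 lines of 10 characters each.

Fill (0+0,6+0) = (0,6)
Fill (0+1,6+0) = (1,6)
Fill (0+1,6+1) = (1,7)
Fill (0+2,6+1) = (2,7)

Answer: ......#...
....#.##..
......##.#
#.#.......
..........
....#.#...
....#..#.#
.#.....#..
###.#.....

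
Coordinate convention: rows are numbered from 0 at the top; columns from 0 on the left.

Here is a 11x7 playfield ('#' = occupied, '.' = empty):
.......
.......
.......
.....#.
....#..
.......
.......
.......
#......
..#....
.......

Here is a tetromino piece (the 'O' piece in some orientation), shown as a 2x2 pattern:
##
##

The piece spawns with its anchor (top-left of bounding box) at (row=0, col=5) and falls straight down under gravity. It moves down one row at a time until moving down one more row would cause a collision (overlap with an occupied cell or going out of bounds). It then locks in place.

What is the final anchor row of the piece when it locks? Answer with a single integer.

Answer: 1

Derivation:
Spawn at (row=0, col=5). Try each row:
  row 0: fits
  row 1: fits
  row 2: blocked -> lock at row 1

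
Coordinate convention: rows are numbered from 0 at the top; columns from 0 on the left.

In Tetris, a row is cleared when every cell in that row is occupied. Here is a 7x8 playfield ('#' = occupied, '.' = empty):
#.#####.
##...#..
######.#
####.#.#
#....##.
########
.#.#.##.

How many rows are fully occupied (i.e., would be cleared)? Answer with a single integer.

Check each row:
  row 0: 2 empty cells -> not full
  row 1: 5 empty cells -> not full
  row 2: 1 empty cell -> not full
  row 3: 2 empty cells -> not full
  row 4: 5 empty cells -> not full
  row 5: 0 empty cells -> FULL (clear)
  row 6: 4 empty cells -> not full
Total rows cleared: 1

Answer: 1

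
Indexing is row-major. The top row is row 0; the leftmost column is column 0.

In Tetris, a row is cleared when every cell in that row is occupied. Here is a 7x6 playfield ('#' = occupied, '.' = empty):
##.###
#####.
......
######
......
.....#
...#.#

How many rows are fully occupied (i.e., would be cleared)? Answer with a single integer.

Check each row:
  row 0: 1 empty cell -> not full
  row 1: 1 empty cell -> not full
  row 2: 6 empty cells -> not full
  row 3: 0 empty cells -> FULL (clear)
  row 4: 6 empty cells -> not full
  row 5: 5 empty cells -> not full
  row 6: 4 empty cells -> not full
Total rows cleared: 1

Answer: 1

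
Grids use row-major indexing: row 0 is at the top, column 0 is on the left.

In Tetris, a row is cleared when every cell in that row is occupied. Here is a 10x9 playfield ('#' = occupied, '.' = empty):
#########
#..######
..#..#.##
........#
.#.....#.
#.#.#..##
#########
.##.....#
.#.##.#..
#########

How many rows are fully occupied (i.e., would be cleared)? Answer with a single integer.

Check each row:
  row 0: 0 empty cells -> FULL (clear)
  row 1: 2 empty cells -> not full
  row 2: 5 empty cells -> not full
  row 3: 8 empty cells -> not full
  row 4: 7 empty cells -> not full
  row 5: 4 empty cells -> not full
  row 6: 0 empty cells -> FULL (clear)
  row 7: 6 empty cells -> not full
  row 8: 5 empty cells -> not full
  row 9: 0 empty cells -> FULL (clear)
Total rows cleared: 3

Answer: 3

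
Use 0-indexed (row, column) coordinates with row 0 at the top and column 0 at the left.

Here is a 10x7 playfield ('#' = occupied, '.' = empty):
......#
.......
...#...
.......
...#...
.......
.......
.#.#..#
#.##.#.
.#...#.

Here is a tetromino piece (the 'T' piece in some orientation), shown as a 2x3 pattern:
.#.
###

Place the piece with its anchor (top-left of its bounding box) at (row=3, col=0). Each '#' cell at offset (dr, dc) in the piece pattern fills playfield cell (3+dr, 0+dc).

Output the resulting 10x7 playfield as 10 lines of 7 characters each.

Fill (3+0,0+1) = (3,1)
Fill (3+1,0+0) = (4,0)
Fill (3+1,0+1) = (4,1)
Fill (3+1,0+2) = (4,2)

Answer: ......#
.......
...#...
.#.....
####...
.......
.......
.#.#..#
#.##.#.
.#...#.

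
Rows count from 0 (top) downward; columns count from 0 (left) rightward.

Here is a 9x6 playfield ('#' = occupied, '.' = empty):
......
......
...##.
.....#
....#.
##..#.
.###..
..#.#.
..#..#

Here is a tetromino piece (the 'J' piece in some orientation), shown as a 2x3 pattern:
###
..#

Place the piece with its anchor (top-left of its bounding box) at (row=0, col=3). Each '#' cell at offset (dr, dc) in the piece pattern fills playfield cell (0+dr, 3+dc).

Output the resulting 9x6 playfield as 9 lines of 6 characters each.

Answer: ...###
.....#
...##.
.....#
....#.
##..#.
.###..
..#.#.
..#..#

Derivation:
Fill (0+0,3+0) = (0,3)
Fill (0+0,3+1) = (0,4)
Fill (0+0,3+2) = (0,5)
Fill (0+1,3+2) = (1,5)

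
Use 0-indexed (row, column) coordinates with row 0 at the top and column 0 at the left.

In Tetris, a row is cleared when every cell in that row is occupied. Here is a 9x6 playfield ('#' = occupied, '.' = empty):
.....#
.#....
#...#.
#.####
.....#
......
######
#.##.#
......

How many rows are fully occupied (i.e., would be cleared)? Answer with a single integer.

Check each row:
  row 0: 5 empty cells -> not full
  row 1: 5 empty cells -> not full
  row 2: 4 empty cells -> not full
  row 3: 1 empty cell -> not full
  row 4: 5 empty cells -> not full
  row 5: 6 empty cells -> not full
  row 6: 0 empty cells -> FULL (clear)
  row 7: 2 empty cells -> not full
  row 8: 6 empty cells -> not full
Total rows cleared: 1

Answer: 1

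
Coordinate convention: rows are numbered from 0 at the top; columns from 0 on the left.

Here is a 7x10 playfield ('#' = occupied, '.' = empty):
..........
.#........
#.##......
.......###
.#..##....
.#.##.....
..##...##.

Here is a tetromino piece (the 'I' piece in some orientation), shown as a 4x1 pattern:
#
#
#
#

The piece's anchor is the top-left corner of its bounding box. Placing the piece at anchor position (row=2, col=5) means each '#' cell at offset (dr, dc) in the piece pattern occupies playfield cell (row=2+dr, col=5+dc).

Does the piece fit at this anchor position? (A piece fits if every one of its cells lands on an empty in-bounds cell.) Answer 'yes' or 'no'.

Check each piece cell at anchor (2, 5):
  offset (0,0) -> (2,5): empty -> OK
  offset (1,0) -> (3,5): empty -> OK
  offset (2,0) -> (4,5): occupied ('#') -> FAIL
  offset (3,0) -> (5,5): empty -> OK
All cells valid: no

Answer: no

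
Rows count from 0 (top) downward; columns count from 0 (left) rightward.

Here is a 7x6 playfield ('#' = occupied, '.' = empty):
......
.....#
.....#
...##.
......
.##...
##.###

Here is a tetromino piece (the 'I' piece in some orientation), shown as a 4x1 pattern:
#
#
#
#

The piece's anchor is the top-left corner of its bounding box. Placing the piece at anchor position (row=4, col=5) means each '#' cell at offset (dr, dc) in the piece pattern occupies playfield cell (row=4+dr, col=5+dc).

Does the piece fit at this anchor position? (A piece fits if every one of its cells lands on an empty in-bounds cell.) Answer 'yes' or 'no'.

Answer: no

Derivation:
Check each piece cell at anchor (4, 5):
  offset (0,0) -> (4,5): empty -> OK
  offset (1,0) -> (5,5): empty -> OK
  offset (2,0) -> (6,5): occupied ('#') -> FAIL
  offset (3,0) -> (7,5): out of bounds -> FAIL
All cells valid: no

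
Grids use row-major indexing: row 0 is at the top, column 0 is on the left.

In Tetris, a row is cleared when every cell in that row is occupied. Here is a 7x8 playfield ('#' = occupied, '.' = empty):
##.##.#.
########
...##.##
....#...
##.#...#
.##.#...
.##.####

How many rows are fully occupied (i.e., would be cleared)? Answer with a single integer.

Check each row:
  row 0: 3 empty cells -> not full
  row 1: 0 empty cells -> FULL (clear)
  row 2: 4 empty cells -> not full
  row 3: 7 empty cells -> not full
  row 4: 4 empty cells -> not full
  row 5: 5 empty cells -> not full
  row 6: 2 empty cells -> not full
Total rows cleared: 1

Answer: 1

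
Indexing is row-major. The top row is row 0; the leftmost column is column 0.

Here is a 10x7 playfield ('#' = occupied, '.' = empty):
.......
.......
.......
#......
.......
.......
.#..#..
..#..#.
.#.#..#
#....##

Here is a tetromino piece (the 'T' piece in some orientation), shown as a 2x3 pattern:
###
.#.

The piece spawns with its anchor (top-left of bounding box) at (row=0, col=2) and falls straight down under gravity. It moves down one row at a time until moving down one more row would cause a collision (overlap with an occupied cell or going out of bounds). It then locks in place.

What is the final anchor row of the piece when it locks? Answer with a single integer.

Answer: 5

Derivation:
Spawn at (row=0, col=2). Try each row:
  row 0: fits
  row 1: fits
  row 2: fits
  row 3: fits
  row 4: fits
  row 5: fits
  row 6: blocked -> lock at row 5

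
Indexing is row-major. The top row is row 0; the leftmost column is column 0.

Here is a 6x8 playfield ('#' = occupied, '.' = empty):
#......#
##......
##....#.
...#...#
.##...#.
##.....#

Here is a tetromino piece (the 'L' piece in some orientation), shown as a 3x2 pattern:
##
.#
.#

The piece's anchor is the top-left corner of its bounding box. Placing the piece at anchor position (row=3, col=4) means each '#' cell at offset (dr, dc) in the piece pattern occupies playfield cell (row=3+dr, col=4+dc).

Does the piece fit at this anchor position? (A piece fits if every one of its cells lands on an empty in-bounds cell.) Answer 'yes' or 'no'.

Answer: yes

Derivation:
Check each piece cell at anchor (3, 4):
  offset (0,0) -> (3,4): empty -> OK
  offset (0,1) -> (3,5): empty -> OK
  offset (1,1) -> (4,5): empty -> OK
  offset (2,1) -> (5,5): empty -> OK
All cells valid: yes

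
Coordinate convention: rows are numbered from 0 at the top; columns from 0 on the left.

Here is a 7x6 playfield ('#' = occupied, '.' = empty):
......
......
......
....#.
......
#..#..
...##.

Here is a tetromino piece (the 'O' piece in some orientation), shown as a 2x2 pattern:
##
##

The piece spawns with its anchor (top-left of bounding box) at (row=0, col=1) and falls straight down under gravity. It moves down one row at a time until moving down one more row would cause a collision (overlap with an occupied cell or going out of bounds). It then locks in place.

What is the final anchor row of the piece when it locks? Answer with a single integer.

Answer: 5

Derivation:
Spawn at (row=0, col=1). Try each row:
  row 0: fits
  row 1: fits
  row 2: fits
  row 3: fits
  row 4: fits
  row 5: fits
  row 6: blocked -> lock at row 5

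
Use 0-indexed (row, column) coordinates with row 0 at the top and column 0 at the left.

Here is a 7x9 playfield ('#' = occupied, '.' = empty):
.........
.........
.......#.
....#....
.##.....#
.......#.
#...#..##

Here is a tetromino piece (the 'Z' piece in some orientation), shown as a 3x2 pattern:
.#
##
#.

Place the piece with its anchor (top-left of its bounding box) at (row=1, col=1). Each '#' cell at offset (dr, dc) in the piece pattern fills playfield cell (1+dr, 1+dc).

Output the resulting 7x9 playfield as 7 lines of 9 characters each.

Answer: .........
..#......
.##....#.
.#..#....
.##.....#
.......#.
#...#..##

Derivation:
Fill (1+0,1+1) = (1,2)
Fill (1+1,1+0) = (2,1)
Fill (1+1,1+1) = (2,2)
Fill (1+2,1+0) = (3,1)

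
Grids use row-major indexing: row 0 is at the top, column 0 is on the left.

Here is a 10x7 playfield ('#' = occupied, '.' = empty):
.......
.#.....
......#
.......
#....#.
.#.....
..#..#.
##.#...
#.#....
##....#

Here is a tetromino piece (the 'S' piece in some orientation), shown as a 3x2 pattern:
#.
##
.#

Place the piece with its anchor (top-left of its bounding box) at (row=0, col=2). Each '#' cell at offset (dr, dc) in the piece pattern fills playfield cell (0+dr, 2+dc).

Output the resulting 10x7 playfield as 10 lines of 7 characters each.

Answer: ..#....
.###...
...#..#
.......
#....#.
.#.....
..#..#.
##.#...
#.#....
##....#

Derivation:
Fill (0+0,2+0) = (0,2)
Fill (0+1,2+0) = (1,2)
Fill (0+1,2+1) = (1,3)
Fill (0+2,2+1) = (2,3)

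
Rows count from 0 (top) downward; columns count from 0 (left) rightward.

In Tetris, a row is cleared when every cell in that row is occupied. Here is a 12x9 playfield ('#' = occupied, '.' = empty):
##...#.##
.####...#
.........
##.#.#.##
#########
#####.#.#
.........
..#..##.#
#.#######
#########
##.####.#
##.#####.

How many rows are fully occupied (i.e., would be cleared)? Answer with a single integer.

Answer: 2

Derivation:
Check each row:
  row 0: 4 empty cells -> not full
  row 1: 4 empty cells -> not full
  row 2: 9 empty cells -> not full
  row 3: 3 empty cells -> not full
  row 4: 0 empty cells -> FULL (clear)
  row 5: 2 empty cells -> not full
  row 6: 9 empty cells -> not full
  row 7: 5 empty cells -> not full
  row 8: 1 empty cell -> not full
  row 9: 0 empty cells -> FULL (clear)
  row 10: 2 empty cells -> not full
  row 11: 2 empty cells -> not full
Total rows cleared: 2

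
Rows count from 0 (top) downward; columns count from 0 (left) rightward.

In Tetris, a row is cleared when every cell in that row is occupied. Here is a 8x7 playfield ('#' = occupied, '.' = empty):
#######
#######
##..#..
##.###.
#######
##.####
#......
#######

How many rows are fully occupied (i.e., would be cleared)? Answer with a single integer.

Check each row:
  row 0: 0 empty cells -> FULL (clear)
  row 1: 0 empty cells -> FULL (clear)
  row 2: 4 empty cells -> not full
  row 3: 2 empty cells -> not full
  row 4: 0 empty cells -> FULL (clear)
  row 5: 1 empty cell -> not full
  row 6: 6 empty cells -> not full
  row 7: 0 empty cells -> FULL (clear)
Total rows cleared: 4

Answer: 4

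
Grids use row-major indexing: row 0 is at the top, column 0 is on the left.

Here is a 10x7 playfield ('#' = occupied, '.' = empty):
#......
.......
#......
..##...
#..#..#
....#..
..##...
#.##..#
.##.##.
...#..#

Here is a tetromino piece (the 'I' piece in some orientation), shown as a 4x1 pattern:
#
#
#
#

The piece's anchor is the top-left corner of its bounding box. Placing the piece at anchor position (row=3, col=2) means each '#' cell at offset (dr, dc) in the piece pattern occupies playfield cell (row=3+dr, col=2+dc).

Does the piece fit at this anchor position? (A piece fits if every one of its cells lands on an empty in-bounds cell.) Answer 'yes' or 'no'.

Answer: no

Derivation:
Check each piece cell at anchor (3, 2):
  offset (0,0) -> (3,2): occupied ('#') -> FAIL
  offset (1,0) -> (4,2): empty -> OK
  offset (2,0) -> (5,2): empty -> OK
  offset (3,0) -> (6,2): occupied ('#') -> FAIL
All cells valid: no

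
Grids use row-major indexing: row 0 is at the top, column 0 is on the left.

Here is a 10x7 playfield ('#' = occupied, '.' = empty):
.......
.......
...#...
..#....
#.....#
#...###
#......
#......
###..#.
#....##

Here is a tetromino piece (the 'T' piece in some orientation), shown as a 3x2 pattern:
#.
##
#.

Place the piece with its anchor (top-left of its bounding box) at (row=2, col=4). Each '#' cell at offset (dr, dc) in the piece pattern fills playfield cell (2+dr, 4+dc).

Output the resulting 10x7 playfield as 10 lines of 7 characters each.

Answer: .......
.......
...##..
..#.##.
#...#.#
#...###
#......
#......
###..#.
#....##

Derivation:
Fill (2+0,4+0) = (2,4)
Fill (2+1,4+0) = (3,4)
Fill (2+1,4+1) = (3,5)
Fill (2+2,4+0) = (4,4)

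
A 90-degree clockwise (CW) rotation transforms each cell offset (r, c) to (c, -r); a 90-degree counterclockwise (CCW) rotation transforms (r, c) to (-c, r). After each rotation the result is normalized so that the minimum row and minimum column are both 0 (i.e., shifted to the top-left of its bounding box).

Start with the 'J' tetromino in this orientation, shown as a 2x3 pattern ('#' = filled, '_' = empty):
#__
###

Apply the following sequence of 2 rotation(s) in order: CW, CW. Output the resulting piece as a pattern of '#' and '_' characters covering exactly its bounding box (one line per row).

Start:
#__
###
After rotation 1 (CW):
##
#_
#_
After rotation 2 (CW):
###
__#

Answer: ###
__#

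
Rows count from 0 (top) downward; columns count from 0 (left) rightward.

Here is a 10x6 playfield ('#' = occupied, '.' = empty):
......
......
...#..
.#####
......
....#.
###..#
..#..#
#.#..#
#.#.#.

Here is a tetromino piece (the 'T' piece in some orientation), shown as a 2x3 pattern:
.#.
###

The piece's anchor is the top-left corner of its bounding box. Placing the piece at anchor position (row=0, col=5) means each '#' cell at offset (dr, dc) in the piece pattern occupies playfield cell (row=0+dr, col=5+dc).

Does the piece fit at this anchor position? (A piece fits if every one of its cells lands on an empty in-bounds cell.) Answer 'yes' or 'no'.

Check each piece cell at anchor (0, 5):
  offset (0,1) -> (0,6): out of bounds -> FAIL
  offset (1,0) -> (1,5): empty -> OK
  offset (1,1) -> (1,6): out of bounds -> FAIL
  offset (1,2) -> (1,7): out of bounds -> FAIL
All cells valid: no

Answer: no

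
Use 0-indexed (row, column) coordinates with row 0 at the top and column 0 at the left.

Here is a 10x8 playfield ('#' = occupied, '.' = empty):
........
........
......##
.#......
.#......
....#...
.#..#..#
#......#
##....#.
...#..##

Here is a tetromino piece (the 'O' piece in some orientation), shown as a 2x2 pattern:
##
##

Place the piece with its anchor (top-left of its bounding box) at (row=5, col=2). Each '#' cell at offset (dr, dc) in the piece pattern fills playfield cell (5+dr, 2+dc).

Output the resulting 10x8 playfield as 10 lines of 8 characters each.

Answer: ........
........
......##
.#......
.#......
..###...
.####..#
#......#
##....#.
...#..##

Derivation:
Fill (5+0,2+0) = (5,2)
Fill (5+0,2+1) = (5,3)
Fill (5+1,2+0) = (6,2)
Fill (5+1,2+1) = (6,3)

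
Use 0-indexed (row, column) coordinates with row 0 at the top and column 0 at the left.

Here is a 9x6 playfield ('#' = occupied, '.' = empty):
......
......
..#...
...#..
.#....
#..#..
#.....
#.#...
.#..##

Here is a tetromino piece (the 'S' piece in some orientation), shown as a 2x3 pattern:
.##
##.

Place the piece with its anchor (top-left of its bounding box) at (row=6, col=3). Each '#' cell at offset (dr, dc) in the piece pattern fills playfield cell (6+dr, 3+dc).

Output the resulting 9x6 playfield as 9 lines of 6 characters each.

Answer: ......
......
..#...
...#..
.#....
#..#..
#...##
#.###.
.#..##

Derivation:
Fill (6+0,3+1) = (6,4)
Fill (6+0,3+2) = (6,5)
Fill (6+1,3+0) = (7,3)
Fill (6+1,3+1) = (7,4)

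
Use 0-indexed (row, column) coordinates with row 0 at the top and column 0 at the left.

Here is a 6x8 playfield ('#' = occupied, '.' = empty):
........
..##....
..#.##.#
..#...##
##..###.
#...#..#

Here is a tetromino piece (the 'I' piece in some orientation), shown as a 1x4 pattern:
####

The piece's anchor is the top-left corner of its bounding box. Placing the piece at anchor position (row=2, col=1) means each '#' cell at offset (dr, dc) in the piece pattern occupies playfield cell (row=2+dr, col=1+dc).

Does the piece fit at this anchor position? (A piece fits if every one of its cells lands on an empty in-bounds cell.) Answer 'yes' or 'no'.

Answer: no

Derivation:
Check each piece cell at anchor (2, 1):
  offset (0,0) -> (2,1): empty -> OK
  offset (0,1) -> (2,2): occupied ('#') -> FAIL
  offset (0,2) -> (2,3): empty -> OK
  offset (0,3) -> (2,4): occupied ('#') -> FAIL
All cells valid: no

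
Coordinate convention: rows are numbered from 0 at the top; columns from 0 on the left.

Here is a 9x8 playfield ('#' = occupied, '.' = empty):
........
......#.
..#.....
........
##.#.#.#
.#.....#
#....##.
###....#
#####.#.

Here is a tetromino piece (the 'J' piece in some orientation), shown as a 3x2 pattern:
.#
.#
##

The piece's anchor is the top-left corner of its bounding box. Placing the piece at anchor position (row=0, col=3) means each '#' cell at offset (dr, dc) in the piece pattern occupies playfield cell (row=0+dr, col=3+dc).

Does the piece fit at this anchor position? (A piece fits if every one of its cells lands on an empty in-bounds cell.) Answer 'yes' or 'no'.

Check each piece cell at anchor (0, 3):
  offset (0,1) -> (0,4): empty -> OK
  offset (1,1) -> (1,4): empty -> OK
  offset (2,0) -> (2,3): empty -> OK
  offset (2,1) -> (2,4): empty -> OK
All cells valid: yes

Answer: yes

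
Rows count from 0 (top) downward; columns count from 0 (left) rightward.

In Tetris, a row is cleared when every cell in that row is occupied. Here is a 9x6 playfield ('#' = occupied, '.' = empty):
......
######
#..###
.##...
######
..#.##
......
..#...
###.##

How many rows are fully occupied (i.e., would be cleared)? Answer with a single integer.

Answer: 2

Derivation:
Check each row:
  row 0: 6 empty cells -> not full
  row 1: 0 empty cells -> FULL (clear)
  row 2: 2 empty cells -> not full
  row 3: 4 empty cells -> not full
  row 4: 0 empty cells -> FULL (clear)
  row 5: 3 empty cells -> not full
  row 6: 6 empty cells -> not full
  row 7: 5 empty cells -> not full
  row 8: 1 empty cell -> not full
Total rows cleared: 2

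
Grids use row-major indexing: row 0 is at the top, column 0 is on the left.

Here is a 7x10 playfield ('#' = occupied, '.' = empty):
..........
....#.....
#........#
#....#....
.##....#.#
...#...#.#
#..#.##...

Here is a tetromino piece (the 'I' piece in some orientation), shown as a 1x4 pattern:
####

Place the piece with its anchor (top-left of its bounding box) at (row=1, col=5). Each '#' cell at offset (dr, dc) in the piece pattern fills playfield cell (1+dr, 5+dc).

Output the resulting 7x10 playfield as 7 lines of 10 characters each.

Answer: ..........
....#####.
#........#
#....#....
.##....#.#
...#...#.#
#..#.##...

Derivation:
Fill (1+0,5+0) = (1,5)
Fill (1+0,5+1) = (1,6)
Fill (1+0,5+2) = (1,7)
Fill (1+0,5+3) = (1,8)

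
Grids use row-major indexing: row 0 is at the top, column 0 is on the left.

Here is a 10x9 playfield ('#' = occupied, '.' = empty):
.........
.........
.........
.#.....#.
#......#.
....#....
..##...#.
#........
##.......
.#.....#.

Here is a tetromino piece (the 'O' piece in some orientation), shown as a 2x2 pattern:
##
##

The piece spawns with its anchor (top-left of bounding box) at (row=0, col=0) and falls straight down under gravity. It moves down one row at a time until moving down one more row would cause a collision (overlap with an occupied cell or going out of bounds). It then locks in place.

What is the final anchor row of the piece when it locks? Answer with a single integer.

Answer: 1

Derivation:
Spawn at (row=0, col=0). Try each row:
  row 0: fits
  row 1: fits
  row 2: blocked -> lock at row 1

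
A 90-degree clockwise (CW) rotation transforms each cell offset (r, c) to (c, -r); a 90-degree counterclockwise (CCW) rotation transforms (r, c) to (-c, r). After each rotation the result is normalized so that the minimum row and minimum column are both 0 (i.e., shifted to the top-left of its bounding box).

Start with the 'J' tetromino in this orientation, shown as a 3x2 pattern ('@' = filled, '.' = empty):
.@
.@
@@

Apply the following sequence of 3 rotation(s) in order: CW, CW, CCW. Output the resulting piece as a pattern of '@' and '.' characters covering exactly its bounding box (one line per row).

Answer: @..
@@@

Derivation:
Start:
.@
.@
@@
After rotation 1 (CW):
@..
@@@
After rotation 2 (CW):
@@
@.
@.
After rotation 3 (CCW):
@..
@@@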